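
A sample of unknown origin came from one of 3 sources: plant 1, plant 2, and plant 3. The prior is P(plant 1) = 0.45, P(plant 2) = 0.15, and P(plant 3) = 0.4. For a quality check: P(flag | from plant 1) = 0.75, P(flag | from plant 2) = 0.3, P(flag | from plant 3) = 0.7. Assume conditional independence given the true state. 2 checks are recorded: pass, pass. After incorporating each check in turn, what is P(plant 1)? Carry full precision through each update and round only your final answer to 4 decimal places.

0.2044

After 'pass': normaliser = 0.25·0.4500 + 0.7·0.1500 + 0.3·0.4000; P(plant 1) ≈ 0.3333, P(plant 2) ≈ 0.3111, P(plant 3) ≈ 0.3556
After 'pass': normaliser = 0.25·0.3333 + 0.7·0.3111 + 0.3·0.3556; P(plant 1) ≈ 0.2044, P(plant 2) ≈ 0.5341, P(plant 3) ≈ 0.2616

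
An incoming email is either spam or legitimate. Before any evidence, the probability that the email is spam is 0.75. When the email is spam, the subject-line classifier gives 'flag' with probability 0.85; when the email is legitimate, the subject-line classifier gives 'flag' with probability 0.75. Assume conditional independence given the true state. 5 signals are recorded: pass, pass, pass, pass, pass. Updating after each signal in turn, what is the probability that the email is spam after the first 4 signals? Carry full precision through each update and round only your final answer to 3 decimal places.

0.280

Each posterior becomes the prior for the next update.
After 'pass': P(spam) = 0.15·0.7500 / (0.15·0.7500 + 0.25·0.2500) ≈ 0.6429
After 'pass': P(spam) = 0.15·0.6429 / (0.15·0.6429 + 0.25·0.3571) ≈ 0.5192
After 'pass': P(spam) = 0.15·0.5192 / (0.15·0.5192 + 0.25·0.4808) ≈ 0.3932
After 'pass': P(spam) = 0.15·0.3932 / (0.15·0.3932 + 0.25·0.6068) ≈ 0.2800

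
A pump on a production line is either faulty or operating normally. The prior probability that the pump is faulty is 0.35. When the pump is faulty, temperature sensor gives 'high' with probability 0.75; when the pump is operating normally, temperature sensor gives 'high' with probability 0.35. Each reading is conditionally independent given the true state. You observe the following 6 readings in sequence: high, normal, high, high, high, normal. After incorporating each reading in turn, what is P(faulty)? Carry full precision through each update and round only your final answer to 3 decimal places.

After 'high': P(faulty) = 0.75·0.3500 / (0.75·0.3500 + 0.35·0.6500) ≈ 0.5357
After 'normal': P(faulty) = 0.25·0.5357 / (0.25·0.5357 + 0.65·0.4643) ≈ 0.3074
After 'high': P(faulty) = 0.75·0.3074 / (0.75·0.3074 + 0.35·0.6926) ≈ 0.4874
After 'high': P(faulty) = 0.75·0.4874 / (0.75·0.4874 + 0.35·0.5126) ≈ 0.6708
After 'high': P(faulty) = 0.75·0.6708 / (0.75·0.6708 + 0.35·0.3292) ≈ 0.8137
After 'normal': P(faulty) = 0.25·0.8137 / (0.25·0.8137 + 0.65·0.1863) ≈ 0.6268

0.627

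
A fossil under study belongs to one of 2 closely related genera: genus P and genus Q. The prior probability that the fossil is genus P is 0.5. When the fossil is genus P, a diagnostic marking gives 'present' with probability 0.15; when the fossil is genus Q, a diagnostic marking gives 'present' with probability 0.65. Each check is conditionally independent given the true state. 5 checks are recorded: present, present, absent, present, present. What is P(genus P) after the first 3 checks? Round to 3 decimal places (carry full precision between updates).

0.115

Each posterior becomes the prior for the next update.
After 'present': P(genus P) = 0.15·0.5000 / (0.15·0.5000 + 0.65·0.5000) ≈ 0.1875
After 'present': P(genus P) = 0.15·0.1875 / (0.15·0.1875 + 0.65·0.8125) ≈ 0.0506
After 'absent': P(genus P) = 0.85·0.0506 / (0.85·0.0506 + 0.35·0.9494) ≈ 0.1145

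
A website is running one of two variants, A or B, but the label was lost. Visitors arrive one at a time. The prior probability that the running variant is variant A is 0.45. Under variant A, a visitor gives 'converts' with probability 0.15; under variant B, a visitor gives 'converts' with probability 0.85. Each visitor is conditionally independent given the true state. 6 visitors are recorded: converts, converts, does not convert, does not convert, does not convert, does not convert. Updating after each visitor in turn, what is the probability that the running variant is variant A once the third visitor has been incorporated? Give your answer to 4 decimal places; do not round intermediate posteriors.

0.1262

Apply Bayes' rule sequentially, carrying P(A) forward.
After 'converts': P(A) = 0.15·0.4500 / (0.15·0.4500 + 0.85·0.5500) ≈ 0.1262
After 'converts': P(A) = 0.15·0.1262 / (0.15·0.1262 + 0.85·0.8738) ≈ 0.0248
After 'does not convert': P(A) = 0.85·0.0248 / (0.85·0.0248 + 0.15·0.9752) ≈ 0.1262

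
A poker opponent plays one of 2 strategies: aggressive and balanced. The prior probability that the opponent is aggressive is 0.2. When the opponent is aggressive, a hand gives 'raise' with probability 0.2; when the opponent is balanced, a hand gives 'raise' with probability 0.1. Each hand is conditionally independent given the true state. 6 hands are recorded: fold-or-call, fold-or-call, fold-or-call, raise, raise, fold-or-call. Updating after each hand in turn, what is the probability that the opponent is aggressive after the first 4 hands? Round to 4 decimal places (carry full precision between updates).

Apply Bayes' rule sequentially, carrying P(aggressive) forward.
After 'fold-or-call': P(aggressive) = 0.8·0.2000 / (0.8·0.2000 + 0.9·0.8000) ≈ 0.1818
After 'fold-or-call': P(aggressive) = 0.8·0.1818 / (0.8·0.1818 + 0.9·0.8182) ≈ 0.1649
After 'fold-or-call': P(aggressive) = 0.8·0.1649 / (0.8·0.1649 + 0.9·0.8351) ≈ 0.1494
After 'raise': P(aggressive) = 0.2·0.1494 / (0.2·0.1494 + 0.1·0.8506) ≈ 0.2599

0.2599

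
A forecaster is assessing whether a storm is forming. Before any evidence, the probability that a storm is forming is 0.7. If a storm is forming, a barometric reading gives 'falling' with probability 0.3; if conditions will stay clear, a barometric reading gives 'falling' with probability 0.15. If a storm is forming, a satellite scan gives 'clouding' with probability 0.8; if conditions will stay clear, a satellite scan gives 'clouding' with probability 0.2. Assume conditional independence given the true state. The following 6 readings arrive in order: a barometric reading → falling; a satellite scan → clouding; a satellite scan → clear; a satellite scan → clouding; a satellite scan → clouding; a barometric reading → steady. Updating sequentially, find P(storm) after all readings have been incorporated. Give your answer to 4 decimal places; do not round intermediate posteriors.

After a barometric reading='falling': P(storm) = 0.3·0.7000 / (0.3·0.7000 + 0.15·0.3000) ≈ 0.8235
After a satellite scan='clouding': P(storm) = 0.8·0.8235 / (0.8·0.8235 + 0.2·0.1765) ≈ 0.9492
After a satellite scan='clear': P(storm) = 0.2·0.9492 / (0.2·0.9492 + 0.8·0.0508) ≈ 0.8235
After a satellite scan='clouding': P(storm) = 0.8·0.8235 / (0.8·0.8235 + 0.2·0.1765) ≈ 0.9492
After a satellite scan='clouding': P(storm) = 0.8·0.9492 / (0.8·0.9492 + 0.2·0.0508) ≈ 0.9868
After a barometric reading='steady': P(storm) = 0.7·0.9868 / (0.7·0.9868 + 0.85·0.0132) ≈ 0.9840

0.9840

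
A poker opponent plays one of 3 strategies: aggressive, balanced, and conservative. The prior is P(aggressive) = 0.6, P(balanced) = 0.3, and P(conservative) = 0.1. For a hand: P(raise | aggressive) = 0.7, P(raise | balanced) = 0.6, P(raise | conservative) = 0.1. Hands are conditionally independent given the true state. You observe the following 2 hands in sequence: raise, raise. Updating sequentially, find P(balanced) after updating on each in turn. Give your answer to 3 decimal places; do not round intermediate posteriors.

0.268

After 'raise': normaliser = 0.7·0.6000 + 0.6·0.3000 + 0.1·0.1000; P(aggressive) ≈ 0.6885, P(balanced) ≈ 0.2951, P(conservative) ≈ 0.0164
After 'raise': normaliser = 0.7·0.6885 + 0.6·0.2951 + 0.1·0.0164; P(aggressive) ≈ 0.7295, P(balanced) ≈ 0.2680, P(conservative) ≈ 0.0025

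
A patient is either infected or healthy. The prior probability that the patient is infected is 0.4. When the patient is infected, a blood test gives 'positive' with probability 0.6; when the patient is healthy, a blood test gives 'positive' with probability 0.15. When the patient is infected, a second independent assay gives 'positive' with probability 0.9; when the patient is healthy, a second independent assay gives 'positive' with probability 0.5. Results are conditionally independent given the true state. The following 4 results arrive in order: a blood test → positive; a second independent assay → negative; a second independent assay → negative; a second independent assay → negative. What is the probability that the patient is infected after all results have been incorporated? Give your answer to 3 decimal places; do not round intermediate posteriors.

Each posterior becomes the prior for the next update.
After a blood test='positive': P(infected) = 0.6·0.4000 / (0.6·0.4000 + 0.15·0.6000) ≈ 0.7273
After a second independent assay='negative': P(infected) = 0.1·0.7273 / (0.1·0.7273 + 0.5·0.2727) ≈ 0.3478
After a second independent assay='negative': P(infected) = 0.1·0.3478 / (0.1·0.3478 + 0.5·0.6522) ≈ 0.0964
After a second independent assay='negative': P(infected) = 0.1·0.0964 / (0.1·0.0964 + 0.5·0.9036) ≈ 0.0209

0.021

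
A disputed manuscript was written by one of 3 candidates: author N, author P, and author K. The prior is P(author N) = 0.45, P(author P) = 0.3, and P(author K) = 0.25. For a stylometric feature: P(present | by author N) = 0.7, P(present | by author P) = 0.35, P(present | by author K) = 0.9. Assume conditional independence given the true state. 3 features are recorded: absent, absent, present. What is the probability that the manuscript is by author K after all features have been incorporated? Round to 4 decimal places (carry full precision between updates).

After 'absent': normaliser = 0.3·0.4500 + 0.65·0.3000 + 0.1·0.2500; P(author N) ≈ 0.3803, P(author P) ≈ 0.5493, P(author K) ≈ 0.0704
After 'absent': normaliser = 0.3·0.3803 + 0.65·0.5493 + 0.1·0.0704; P(author N) ≈ 0.2386, P(author P) ≈ 0.7467, P(author K) ≈ 0.0147
After 'present': normaliser = 0.7·0.2386 + 0.35·0.7467 + 0.9·0.0147; P(author N) ≈ 0.3782, P(author P) ≈ 0.5918, P(author K) ≈ 0.0300

0.0300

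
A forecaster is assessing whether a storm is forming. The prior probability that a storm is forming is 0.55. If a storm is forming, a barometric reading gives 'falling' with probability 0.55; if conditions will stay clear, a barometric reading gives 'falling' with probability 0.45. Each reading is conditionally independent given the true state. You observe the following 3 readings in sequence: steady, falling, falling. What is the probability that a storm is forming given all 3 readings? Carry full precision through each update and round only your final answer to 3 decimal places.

0.599

After 'steady': P(storm) = 0.45·0.5500 / (0.45·0.5500 + 0.55·0.4500) ≈ 0.5000
After 'falling': P(storm) = 0.55·0.5000 / (0.55·0.5000 + 0.45·0.5000) ≈ 0.5500
After 'falling': P(storm) = 0.55·0.5500 / (0.55·0.5500 + 0.45·0.4500) ≈ 0.5990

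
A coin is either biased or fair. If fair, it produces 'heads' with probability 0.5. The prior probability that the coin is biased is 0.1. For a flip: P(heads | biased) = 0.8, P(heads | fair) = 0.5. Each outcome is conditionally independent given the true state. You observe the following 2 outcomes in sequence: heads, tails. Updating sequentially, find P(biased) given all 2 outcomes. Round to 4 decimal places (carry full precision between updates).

0.0664

After 'heads': P(biased) = 0.8·0.1000 / (0.8·0.1000 + 0.5·0.9000) ≈ 0.1509
After 'tails': P(biased) = 0.2·0.1509 / (0.2·0.1509 + 0.5·0.8491) ≈ 0.0664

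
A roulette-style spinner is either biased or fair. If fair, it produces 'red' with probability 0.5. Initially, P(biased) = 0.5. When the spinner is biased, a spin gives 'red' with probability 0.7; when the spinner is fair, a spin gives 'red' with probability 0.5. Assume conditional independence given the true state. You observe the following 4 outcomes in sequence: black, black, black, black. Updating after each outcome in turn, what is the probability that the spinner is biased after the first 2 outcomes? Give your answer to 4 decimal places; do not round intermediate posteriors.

Apply Bayes' rule sequentially, carrying P(biased) forward.
After 'black': P(biased) = 0.3·0.5000 / (0.3·0.5000 + 0.5·0.5000) ≈ 0.3750
After 'black': P(biased) = 0.3·0.3750 / (0.3·0.3750 + 0.5·0.6250) ≈ 0.2647

0.2647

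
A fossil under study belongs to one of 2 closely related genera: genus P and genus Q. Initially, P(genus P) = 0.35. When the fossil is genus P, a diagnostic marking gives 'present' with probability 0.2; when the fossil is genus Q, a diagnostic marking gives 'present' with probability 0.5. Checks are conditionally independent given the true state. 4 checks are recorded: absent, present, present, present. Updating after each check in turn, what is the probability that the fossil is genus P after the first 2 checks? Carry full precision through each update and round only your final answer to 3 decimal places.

After 'absent': P(genus P) = 0.8·0.3500 / (0.8·0.3500 + 0.5·0.6500) ≈ 0.4628
After 'present': P(genus P) = 0.2·0.4628 / (0.2·0.4628 + 0.5·0.5372) ≈ 0.2563

0.256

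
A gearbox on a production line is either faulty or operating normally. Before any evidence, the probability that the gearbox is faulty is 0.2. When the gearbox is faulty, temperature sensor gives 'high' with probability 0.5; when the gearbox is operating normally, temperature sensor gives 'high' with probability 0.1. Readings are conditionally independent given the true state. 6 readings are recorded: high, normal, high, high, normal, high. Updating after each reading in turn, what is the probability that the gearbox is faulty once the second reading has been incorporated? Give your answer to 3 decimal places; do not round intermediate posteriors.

Each posterior becomes the prior for the next update.
After 'high': P(faulty) = 0.5·0.2000 / (0.5·0.2000 + 0.1·0.8000) ≈ 0.5556
After 'normal': P(faulty) = 0.5·0.5556 / (0.5·0.5556 + 0.9·0.4444) ≈ 0.4098

0.410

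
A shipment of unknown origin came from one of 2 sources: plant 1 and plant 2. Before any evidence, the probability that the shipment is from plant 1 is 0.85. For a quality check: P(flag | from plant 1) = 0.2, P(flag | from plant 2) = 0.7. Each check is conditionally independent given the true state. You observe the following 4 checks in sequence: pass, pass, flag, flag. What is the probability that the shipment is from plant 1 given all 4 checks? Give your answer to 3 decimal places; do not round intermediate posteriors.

After 'pass': P(plant 1) = 0.8·0.8500 / (0.8·0.8500 + 0.3·0.1500) ≈ 0.9379
After 'pass': P(plant 1) = 0.8·0.9379 / (0.8·0.9379 + 0.3·0.0621) ≈ 0.9758
After 'flag': P(plant 1) = 0.2·0.9758 / (0.2·0.9758 + 0.7·0.0242) ≈ 0.9201
After 'flag': P(plant 1) = 0.2·0.9201 / (0.2·0.9201 + 0.7·0.0799) ≈ 0.7669

0.767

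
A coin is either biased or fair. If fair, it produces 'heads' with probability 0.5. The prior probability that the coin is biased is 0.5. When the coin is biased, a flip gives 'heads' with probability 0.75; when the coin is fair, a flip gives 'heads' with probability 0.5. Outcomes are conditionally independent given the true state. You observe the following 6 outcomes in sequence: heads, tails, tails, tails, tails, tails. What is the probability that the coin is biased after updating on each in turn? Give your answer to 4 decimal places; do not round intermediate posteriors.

After 'heads': P(biased) = 0.75·0.5000 / (0.75·0.5000 + 0.5·0.5000) ≈ 0.6000
After 'tails': P(biased) = 0.25·0.6000 / (0.25·0.6000 + 0.5·0.4000) ≈ 0.4286
After 'tails': P(biased) = 0.25·0.4286 / (0.25·0.4286 + 0.5·0.5714) ≈ 0.2727
After 'tails': P(biased) = 0.25·0.2727 / (0.25·0.2727 + 0.5·0.7273) ≈ 0.1579
After 'tails': P(biased) = 0.25·0.1579 / (0.25·0.1579 + 0.5·0.8421) ≈ 0.0857
After 'tails': P(biased) = 0.25·0.0857 / (0.25·0.0857 + 0.5·0.9143) ≈ 0.0448

0.0448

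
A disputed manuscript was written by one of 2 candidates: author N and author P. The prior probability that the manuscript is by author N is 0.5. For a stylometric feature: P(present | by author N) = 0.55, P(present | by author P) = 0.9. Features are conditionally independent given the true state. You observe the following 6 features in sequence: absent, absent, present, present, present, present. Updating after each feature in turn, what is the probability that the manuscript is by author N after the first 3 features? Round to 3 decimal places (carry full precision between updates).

0.925

After 'absent': P(author N) = 0.45·0.5000 / (0.45·0.5000 + 0.1·0.5000) ≈ 0.8182
After 'absent': P(author N) = 0.45·0.8182 / (0.45·0.8182 + 0.1·0.1818) ≈ 0.9529
After 'present': P(author N) = 0.55·0.9529 / (0.55·0.9529 + 0.9·0.0471) ≈ 0.9252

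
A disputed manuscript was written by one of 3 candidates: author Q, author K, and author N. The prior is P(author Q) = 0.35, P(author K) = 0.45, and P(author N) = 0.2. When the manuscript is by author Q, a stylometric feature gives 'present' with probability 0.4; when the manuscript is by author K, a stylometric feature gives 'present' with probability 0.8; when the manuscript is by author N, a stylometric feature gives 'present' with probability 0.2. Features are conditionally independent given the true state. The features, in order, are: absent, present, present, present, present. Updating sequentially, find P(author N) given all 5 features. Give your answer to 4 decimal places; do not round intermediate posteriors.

0.0060

Apply Bayes' rule sequentially, carrying P(author N) forward.
After 'absent': normaliser = 0.6·0.3500 + 0.2·0.4500 + 0.8·0.2000; P(author Q) ≈ 0.4565, P(author K) ≈ 0.1957, P(author N) ≈ 0.3478
After 'present': normaliser = 0.4·0.4565 + 0.8·0.1957 + 0.2·0.3478; P(author Q) ≈ 0.4468, P(author K) ≈ 0.3830, P(author N) ≈ 0.1702
After 'present': normaliser = 0.4·0.4468 + 0.8·0.3830 + 0.2·0.1702; P(author Q) ≈ 0.3443, P(author K) ≈ 0.5902, P(author N) ≈ 0.0656
After 'present': normaliser = 0.4·0.3443 + 0.8·0.5902 + 0.2·0.0656; P(author Q) ≈ 0.2211, P(author K) ≈ 0.7579, P(author N) ≈ 0.0211
After 'present': normaliser = 0.4·0.2211 + 0.8·0.7579 + 0.2·0.0211; P(author Q) ≈ 0.1265, P(author K) ≈ 0.8675, P(author N) ≈ 0.0060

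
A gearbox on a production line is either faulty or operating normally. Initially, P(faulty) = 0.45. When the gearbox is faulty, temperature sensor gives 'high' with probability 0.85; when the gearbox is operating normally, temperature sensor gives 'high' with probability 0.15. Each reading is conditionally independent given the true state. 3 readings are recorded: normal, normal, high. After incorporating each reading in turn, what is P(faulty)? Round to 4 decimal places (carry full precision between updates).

Each posterior becomes the prior for the next update.
After 'normal': P(faulty) = 0.15·0.4500 / (0.15·0.4500 + 0.85·0.5500) ≈ 0.1262
After 'normal': P(faulty) = 0.15·0.1262 / (0.15·0.1262 + 0.85·0.8738) ≈ 0.0248
After 'high': P(faulty) = 0.85·0.0248 / (0.85·0.0248 + 0.15·0.9752) ≈ 0.1262

0.1262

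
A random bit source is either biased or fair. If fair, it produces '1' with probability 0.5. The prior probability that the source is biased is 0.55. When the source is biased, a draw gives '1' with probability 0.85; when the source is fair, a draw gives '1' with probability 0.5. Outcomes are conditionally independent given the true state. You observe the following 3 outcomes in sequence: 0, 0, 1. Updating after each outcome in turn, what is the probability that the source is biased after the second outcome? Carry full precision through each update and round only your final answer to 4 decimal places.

After '0': P(biased) = 0.15·0.5500 / (0.15·0.5500 + 0.5·0.4500) ≈ 0.2683
After '0': P(biased) = 0.15·0.2683 / (0.15·0.2683 + 0.5·0.7317) ≈ 0.0991

0.0991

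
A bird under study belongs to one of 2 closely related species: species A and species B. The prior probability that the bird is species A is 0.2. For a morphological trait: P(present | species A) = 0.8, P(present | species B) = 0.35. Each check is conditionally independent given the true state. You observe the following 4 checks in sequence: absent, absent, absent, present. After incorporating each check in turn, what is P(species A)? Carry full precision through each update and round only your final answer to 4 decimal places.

After 'absent': P(species A) = 0.2·0.2000 / (0.2·0.2000 + 0.65·0.8000) ≈ 0.0714
After 'absent': P(species A) = 0.2·0.0714 / (0.2·0.0714 + 0.65·0.9286) ≈ 0.0231
After 'absent': P(species A) = 0.2·0.0231 / (0.2·0.0231 + 0.65·0.9769) ≈ 0.0072
After 'present': P(species A) = 0.8·0.0072 / (0.8·0.0072 + 0.35·0.9928) ≈ 0.0164

0.0164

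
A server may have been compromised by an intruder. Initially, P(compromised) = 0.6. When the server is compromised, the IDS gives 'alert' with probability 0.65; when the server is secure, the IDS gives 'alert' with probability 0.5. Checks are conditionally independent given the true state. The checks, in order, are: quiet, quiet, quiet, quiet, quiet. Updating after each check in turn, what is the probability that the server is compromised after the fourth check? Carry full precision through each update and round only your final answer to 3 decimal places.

0.265

Apply Bayes' rule sequentially, carrying P(compromised) forward.
After 'quiet': P(compromised) = 0.35·0.6000 / (0.35·0.6000 + 0.5·0.4000) ≈ 0.5122
After 'quiet': P(compromised) = 0.35·0.5122 / (0.35·0.5122 + 0.5·0.4878) ≈ 0.4236
After 'quiet': P(compromised) = 0.35·0.4236 / (0.35·0.4236 + 0.5·0.5764) ≈ 0.3397
After 'quiet': P(compromised) = 0.35·0.3397 / (0.35·0.3397 + 0.5·0.6603) ≈ 0.2648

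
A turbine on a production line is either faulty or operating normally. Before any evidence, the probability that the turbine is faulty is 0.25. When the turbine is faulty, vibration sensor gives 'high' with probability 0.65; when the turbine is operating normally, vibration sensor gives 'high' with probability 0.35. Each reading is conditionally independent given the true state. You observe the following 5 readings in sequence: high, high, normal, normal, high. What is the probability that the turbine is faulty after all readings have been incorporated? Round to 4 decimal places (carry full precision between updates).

After 'high': P(faulty) = 0.65·0.2500 / (0.65·0.2500 + 0.35·0.7500) ≈ 0.3824
After 'high': P(faulty) = 0.65·0.3824 / (0.65·0.3824 + 0.35·0.6176) ≈ 0.5348
After 'normal': P(faulty) = 0.35·0.5348 / (0.35·0.5348 + 0.65·0.4652) ≈ 0.3824
After 'normal': P(faulty) = 0.35·0.3824 / (0.35·0.3824 + 0.65·0.6176) ≈ 0.2500
After 'high': P(faulty) = 0.65·0.2500 / (0.65·0.2500 + 0.35·0.7500) ≈ 0.3824

0.3824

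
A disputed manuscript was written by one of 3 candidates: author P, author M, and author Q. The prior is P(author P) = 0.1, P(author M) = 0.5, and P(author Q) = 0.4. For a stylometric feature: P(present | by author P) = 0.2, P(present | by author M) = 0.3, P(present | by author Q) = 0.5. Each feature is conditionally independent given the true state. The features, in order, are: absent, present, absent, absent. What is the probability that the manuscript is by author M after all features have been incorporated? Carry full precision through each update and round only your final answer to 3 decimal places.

After 'absent': normaliser = 0.8·0.1000 + 0.7·0.5000 + 0.5·0.4000; P(author P) ≈ 0.1270, P(author M) ≈ 0.5556, P(author Q) ≈ 0.3175
After 'present': normaliser = 0.2·0.1270 + 0.3·0.5556 + 0.5·0.3175; P(author P) ≈ 0.0724, P(author M) ≈ 0.4751, P(author Q) ≈ 0.4525
After 'absent': normaliser = 0.8·0.0724 + 0.7·0.4751 + 0.5·0.4525; P(author P) ≈ 0.0939, P(author M) ≈ 0.5393, P(author Q) ≈ 0.3668
After 'absent': normaliser = 0.8·0.0939 + 0.7·0.5393 + 0.5·0.3668; P(author P) ≈ 0.1181, P(author M) ≈ 0.5935, P(author Q) ≈ 0.2884

0.593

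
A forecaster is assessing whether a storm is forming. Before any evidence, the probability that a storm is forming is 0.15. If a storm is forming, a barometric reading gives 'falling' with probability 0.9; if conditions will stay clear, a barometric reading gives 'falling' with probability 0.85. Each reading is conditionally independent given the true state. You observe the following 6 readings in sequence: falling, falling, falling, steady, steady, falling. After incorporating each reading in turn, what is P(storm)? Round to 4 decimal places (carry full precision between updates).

0.0897

Apply Bayes' rule sequentially, carrying P(storm) forward.
After 'falling': P(storm) = 0.9·0.1500 / (0.9·0.1500 + 0.85·0.8500) ≈ 0.1574
After 'falling': P(storm) = 0.9·0.1574 / (0.9·0.1574 + 0.85·0.8426) ≈ 0.1652
After 'falling': P(storm) = 0.9·0.1652 / (0.9·0.1652 + 0.85·0.8348) ≈ 0.1732
After 'steady': P(storm) = 0.1·0.1732 / (0.1·0.1732 + 0.15·0.8268) ≈ 0.1225
After 'steady': P(storm) = 0.1·0.1225 / (0.1·0.1225 + 0.15·0.8775) ≈ 0.0852
After 'falling': P(storm) = 0.9·0.0852 / (0.9·0.0852 + 0.85·0.9148) ≈ 0.0897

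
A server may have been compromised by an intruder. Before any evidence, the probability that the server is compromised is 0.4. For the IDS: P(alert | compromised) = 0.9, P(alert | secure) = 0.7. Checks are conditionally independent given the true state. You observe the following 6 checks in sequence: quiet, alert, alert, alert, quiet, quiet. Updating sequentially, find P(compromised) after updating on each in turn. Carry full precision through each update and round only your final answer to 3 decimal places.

After 'quiet': P(compromised) = 0.1·0.4000 / (0.1·0.4000 + 0.3·0.6000) ≈ 0.1818
After 'alert': P(compromised) = 0.9·0.1818 / (0.9·0.1818 + 0.7·0.8182) ≈ 0.2222
After 'alert': P(compromised) = 0.9·0.2222 / (0.9·0.2222 + 0.7·0.7778) ≈ 0.2687
After 'alert': P(compromised) = 0.9·0.2687 / (0.9·0.2687 + 0.7·0.7313) ≈ 0.3208
After 'quiet': P(compromised) = 0.1·0.3208 / (0.1·0.3208 + 0.3·0.6792) ≈ 0.1360
After 'quiet': P(compromised) = 0.1·0.1360 / (0.1·0.1360 + 0.3·0.8640) ≈ 0.0499

0.050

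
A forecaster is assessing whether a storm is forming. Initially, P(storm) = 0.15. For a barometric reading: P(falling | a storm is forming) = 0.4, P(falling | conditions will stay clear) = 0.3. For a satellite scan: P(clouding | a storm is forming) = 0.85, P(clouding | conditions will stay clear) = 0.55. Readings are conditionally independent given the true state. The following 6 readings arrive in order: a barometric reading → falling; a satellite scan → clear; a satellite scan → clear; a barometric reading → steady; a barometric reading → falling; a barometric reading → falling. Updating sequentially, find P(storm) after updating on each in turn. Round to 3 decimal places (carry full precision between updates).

0.038

After a barometric reading='falling': P(storm) = 0.4·0.1500 / (0.4·0.1500 + 0.3·0.8500) ≈ 0.1905
After a satellite scan='clear': P(storm) = 0.15·0.1905 / (0.15·0.1905 + 0.45·0.8095) ≈ 0.0727
After a satellite scan='clear': P(storm) = 0.15·0.0727 / (0.15·0.0727 + 0.45·0.9273) ≈ 0.0255
After a barometric reading='steady': P(storm) = 0.6·0.0255 / (0.6·0.0255 + 0.7·0.9745) ≈ 0.0219
After a barometric reading='falling': P(storm) = 0.4·0.0219 / (0.4·0.0219 + 0.3·0.9781) ≈ 0.0290
After a barometric reading='falling': P(storm) = 0.4·0.0290 / (0.4·0.0290 + 0.3·0.9710) ≈ 0.0383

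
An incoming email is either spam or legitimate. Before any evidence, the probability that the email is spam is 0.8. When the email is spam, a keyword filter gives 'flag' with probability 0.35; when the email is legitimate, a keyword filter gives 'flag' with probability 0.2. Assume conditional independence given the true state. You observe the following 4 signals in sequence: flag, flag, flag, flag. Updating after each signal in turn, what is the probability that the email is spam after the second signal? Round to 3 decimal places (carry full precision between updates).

0.925

Apply Bayes' rule sequentially, carrying P(spam) forward.
After 'flag': P(spam) = 0.35·0.8000 / (0.35·0.8000 + 0.2·0.2000) ≈ 0.8750
After 'flag': P(spam) = 0.35·0.8750 / (0.35·0.8750 + 0.2·0.1250) ≈ 0.9245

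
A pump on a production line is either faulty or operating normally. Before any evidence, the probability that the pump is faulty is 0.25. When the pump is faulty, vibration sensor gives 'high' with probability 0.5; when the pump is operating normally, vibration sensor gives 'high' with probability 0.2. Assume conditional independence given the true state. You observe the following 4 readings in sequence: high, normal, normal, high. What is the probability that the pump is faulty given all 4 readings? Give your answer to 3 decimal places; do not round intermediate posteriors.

0.449

After 'high': P(faulty) = 0.5·0.2500 / (0.5·0.2500 + 0.2·0.7500) ≈ 0.4545
After 'normal': P(faulty) = 0.5·0.4545 / (0.5·0.4545 + 0.8·0.5455) ≈ 0.3425
After 'normal': P(faulty) = 0.5·0.3425 / (0.5·0.3425 + 0.8·0.6575) ≈ 0.2456
After 'high': P(faulty) = 0.5·0.2456 / (0.5·0.2456 + 0.2·0.7544) ≈ 0.4487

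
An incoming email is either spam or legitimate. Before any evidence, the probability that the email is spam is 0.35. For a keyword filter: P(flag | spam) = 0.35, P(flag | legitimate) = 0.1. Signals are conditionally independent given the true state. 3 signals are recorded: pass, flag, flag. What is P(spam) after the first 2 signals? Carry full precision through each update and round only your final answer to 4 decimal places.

After 'pass': P(spam) = 0.65·0.3500 / (0.65·0.3500 + 0.9·0.6500) ≈ 0.2800
After 'flag': P(spam) = 0.35·0.2800 / (0.35·0.2800 + 0.1·0.7200) ≈ 0.5765

0.5765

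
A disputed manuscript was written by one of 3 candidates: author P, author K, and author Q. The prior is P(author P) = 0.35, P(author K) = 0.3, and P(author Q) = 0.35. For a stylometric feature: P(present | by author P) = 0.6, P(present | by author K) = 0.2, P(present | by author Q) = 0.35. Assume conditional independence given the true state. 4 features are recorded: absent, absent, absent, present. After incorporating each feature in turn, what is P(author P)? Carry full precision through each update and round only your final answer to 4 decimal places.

Each posterior becomes the prior for the next update.
After 'absent': normaliser = 0.4·0.3500 + 0.8·0.3000 + 0.65·0.3500; P(author P) ≈ 0.2305, P(author K) ≈ 0.3951, P(author Q) ≈ 0.3745
After 'absent': normaliser = 0.4·0.2305 + 0.8·0.3951 + 0.65·0.3745; P(author P) ≈ 0.1415, P(author K) ≈ 0.4850, P(author Q) ≈ 0.3735
After 'absent': normaliser = 0.4·0.1415 + 0.8·0.4850 + 0.65·0.3735; P(author P) ≈ 0.0823, P(author K) ≈ 0.5645, P(author Q) ≈ 0.3532
After 'present': normaliser = 0.6·0.0823 + 0.2·0.5645 + 0.35·0.3532; P(author P) ≈ 0.1727, P(author K) ≈ 0.3949, P(author Q) ≈ 0.4324

0.1727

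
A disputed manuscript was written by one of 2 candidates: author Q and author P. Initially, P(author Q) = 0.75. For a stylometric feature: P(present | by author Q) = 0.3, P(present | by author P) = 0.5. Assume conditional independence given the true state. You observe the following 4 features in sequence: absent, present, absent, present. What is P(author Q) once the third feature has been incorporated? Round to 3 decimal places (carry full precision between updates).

After 'absent': P(author Q) = 0.7·0.7500 / (0.7·0.7500 + 0.5·0.2500) ≈ 0.8077
After 'present': P(author Q) = 0.3·0.8077 / (0.3·0.8077 + 0.5·0.1923) ≈ 0.7159
After 'absent': P(author Q) = 0.7·0.7159 / (0.7·0.7159 + 0.5·0.2841) ≈ 0.7792

0.779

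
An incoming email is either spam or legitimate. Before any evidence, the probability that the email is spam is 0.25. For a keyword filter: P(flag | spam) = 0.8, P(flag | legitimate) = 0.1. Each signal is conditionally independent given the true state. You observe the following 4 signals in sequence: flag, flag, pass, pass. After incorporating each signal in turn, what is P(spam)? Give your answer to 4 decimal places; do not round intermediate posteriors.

After 'flag': P(spam) = 0.8·0.2500 / (0.8·0.2500 + 0.1·0.7500) ≈ 0.7273
After 'flag': P(spam) = 0.8·0.7273 / (0.8·0.7273 + 0.1·0.2727) ≈ 0.9552
After 'pass': P(spam) = 0.2·0.9552 / (0.2·0.9552 + 0.9·0.0448) ≈ 0.8258
After 'pass': P(spam) = 0.2·0.8258 / (0.2·0.8258 + 0.9·0.1742) ≈ 0.5130

0.5130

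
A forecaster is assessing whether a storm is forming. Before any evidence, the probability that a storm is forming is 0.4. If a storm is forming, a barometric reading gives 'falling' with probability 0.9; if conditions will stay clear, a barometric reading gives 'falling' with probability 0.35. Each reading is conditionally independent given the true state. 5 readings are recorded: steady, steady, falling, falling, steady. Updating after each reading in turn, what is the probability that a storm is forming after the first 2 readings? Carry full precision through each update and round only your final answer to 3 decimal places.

After 'steady': P(storm) = 0.1·0.4000 / (0.1·0.4000 + 0.65·0.6000) ≈ 0.0930
After 'steady': P(storm) = 0.1·0.0930 / (0.1·0.0930 + 0.65·0.9070) ≈ 0.0155

0.016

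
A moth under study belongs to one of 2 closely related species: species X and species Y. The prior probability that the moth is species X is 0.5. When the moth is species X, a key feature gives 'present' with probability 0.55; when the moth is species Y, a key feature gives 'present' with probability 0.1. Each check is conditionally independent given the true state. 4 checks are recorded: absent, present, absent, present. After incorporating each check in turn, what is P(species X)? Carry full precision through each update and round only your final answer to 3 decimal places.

0.883

After 'absent': P(species X) = 0.45·0.5000 / (0.45·0.5000 + 0.9·0.5000) ≈ 0.3333
After 'present': P(species X) = 0.55·0.3333 / (0.55·0.3333 + 0.1·0.6667) ≈ 0.7333
After 'absent': P(species X) = 0.45·0.7333 / (0.45·0.7333 + 0.9·0.2667) ≈ 0.5789
After 'present': P(species X) = 0.55·0.5789 / (0.55·0.5789 + 0.1·0.4211) ≈ 0.8832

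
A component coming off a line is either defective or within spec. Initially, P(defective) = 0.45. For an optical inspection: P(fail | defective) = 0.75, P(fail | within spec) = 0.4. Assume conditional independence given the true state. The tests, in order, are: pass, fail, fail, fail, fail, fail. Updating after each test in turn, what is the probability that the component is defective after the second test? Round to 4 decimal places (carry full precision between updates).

After 'pass': P(defective) = 0.25·0.4500 / (0.25·0.4500 + 0.6·0.5500) ≈ 0.2542
After 'fail': P(defective) = 0.75·0.2542 / (0.75·0.2542 + 0.4·0.7458) ≈ 0.3899

0.3899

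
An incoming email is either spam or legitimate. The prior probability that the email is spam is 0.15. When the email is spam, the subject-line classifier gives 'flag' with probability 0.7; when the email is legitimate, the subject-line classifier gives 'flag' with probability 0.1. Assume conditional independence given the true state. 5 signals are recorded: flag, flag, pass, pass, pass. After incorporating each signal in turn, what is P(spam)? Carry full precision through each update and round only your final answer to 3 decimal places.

After 'flag': P(spam) = 0.7·0.1500 / (0.7·0.1500 + 0.1·0.8500) ≈ 0.5526
After 'flag': P(spam) = 0.7·0.5526 / (0.7·0.5526 + 0.1·0.4474) ≈ 0.8963
After 'pass': P(spam) = 0.3·0.8963 / (0.3·0.8963 + 0.9·0.1037) ≈ 0.7424
After 'pass': P(spam) = 0.3·0.7424 / (0.3·0.7424 + 0.9·0.2576) ≈ 0.4900
After 'pass': P(spam) = 0.3·0.4900 / (0.3·0.4900 + 0.9·0.5100) ≈ 0.2426

0.243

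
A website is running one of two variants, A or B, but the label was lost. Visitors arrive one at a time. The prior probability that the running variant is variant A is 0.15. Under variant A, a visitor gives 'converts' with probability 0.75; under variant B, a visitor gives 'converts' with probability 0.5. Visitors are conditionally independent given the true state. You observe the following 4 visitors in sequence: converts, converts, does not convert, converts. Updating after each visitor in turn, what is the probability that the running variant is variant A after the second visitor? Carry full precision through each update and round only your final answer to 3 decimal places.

0.284

After 'converts': P(A) = 0.75·0.1500 / (0.75·0.1500 + 0.5·0.8500) ≈ 0.2093
After 'converts': P(A) = 0.75·0.2093 / (0.75·0.2093 + 0.5·0.7907) ≈ 0.2842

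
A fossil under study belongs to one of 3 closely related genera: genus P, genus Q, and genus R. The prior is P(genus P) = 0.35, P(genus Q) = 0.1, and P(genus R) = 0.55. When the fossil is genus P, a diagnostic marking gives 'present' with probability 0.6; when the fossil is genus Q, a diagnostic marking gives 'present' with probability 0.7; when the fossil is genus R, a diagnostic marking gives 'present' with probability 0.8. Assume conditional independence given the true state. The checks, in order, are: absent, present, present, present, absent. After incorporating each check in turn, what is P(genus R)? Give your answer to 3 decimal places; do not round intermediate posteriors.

0.426

After 'absent': normaliser = 0.4·0.3500 + 0.3·0.1000 + 0.2·0.5500; P(genus P) ≈ 0.5000, P(genus Q) ≈ 0.1071, P(genus R) ≈ 0.3929
After 'present': normaliser = 0.6·0.5000 + 0.7·0.1071 + 0.8·0.3929; P(genus P) ≈ 0.4352, P(genus Q) ≈ 0.1088, P(genus R) ≈ 0.4560
After 'present': normaliser = 0.6·0.4352 + 0.7·0.1088 + 0.8·0.4560; P(genus P) ≈ 0.3720, P(genus Q) ≈ 0.1085, P(genus R) ≈ 0.5196
After 'present': normaliser = 0.6·0.3720 + 0.7·0.1085 + 0.8·0.5196; P(genus P) ≈ 0.3122, P(genus Q) ≈ 0.1062, P(genus R) ≈ 0.5815
After 'absent': normaliser = 0.4·0.3122 + 0.3·0.1062 + 0.2·0.5815; P(genus P) ≈ 0.4574, P(genus Q) ≈ 0.1167, P(genus R) ≈ 0.4259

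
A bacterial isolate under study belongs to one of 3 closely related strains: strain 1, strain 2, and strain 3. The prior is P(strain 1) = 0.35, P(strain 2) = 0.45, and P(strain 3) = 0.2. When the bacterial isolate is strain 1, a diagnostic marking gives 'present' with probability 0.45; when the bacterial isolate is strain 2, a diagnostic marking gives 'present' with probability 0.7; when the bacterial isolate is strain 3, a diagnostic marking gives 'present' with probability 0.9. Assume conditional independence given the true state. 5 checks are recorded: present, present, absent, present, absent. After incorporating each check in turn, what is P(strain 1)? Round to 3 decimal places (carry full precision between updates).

0.386

Each posterior becomes the prior for the next update.
After 'present': normaliser = 0.45·0.3500 + 0.7·0.4500 + 0.9·0.2000; P(strain 1) ≈ 0.2414, P(strain 2) ≈ 0.4828, P(strain 3) ≈ 0.2759
After 'present': normaliser = 0.45·0.2414 + 0.7·0.4828 + 0.9·0.2759; P(strain 1) ≈ 0.1563, P(strain 2) ≈ 0.4864, P(strain 3) ≈ 0.3573
After 'absent': normaliser = 0.55·0.1563 + 0.3·0.4864 + 0.1·0.3573; P(strain 1) ≈ 0.3213, P(strain 2) ≈ 0.5452, P(strain 3) ≈ 0.1335
After 'present': normaliser = 0.45·0.3213 + 0.7·0.5452 + 0.9·0.1335; P(strain 1) ≈ 0.2237, P(strain 2) ≈ 0.5904, P(strain 3) ≈ 0.1859
After 'absent': normaliser = 0.55·0.2237 + 0.3·0.5904 + 0.1·0.1859; P(strain 1) ≈ 0.3860, P(strain 2) ≈ 0.5557, P(strain 3) ≈ 0.0583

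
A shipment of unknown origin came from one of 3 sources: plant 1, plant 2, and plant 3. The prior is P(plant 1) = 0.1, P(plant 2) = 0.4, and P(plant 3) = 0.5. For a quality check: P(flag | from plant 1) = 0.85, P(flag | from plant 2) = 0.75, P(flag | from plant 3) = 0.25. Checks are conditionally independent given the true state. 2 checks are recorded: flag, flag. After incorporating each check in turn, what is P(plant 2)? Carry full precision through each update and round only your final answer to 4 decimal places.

0.6849

After 'flag': normaliser = 0.85·0.1000 + 0.75·0.4000 + 0.25·0.5000; P(plant 1) ≈ 0.1667, P(plant 2) ≈ 0.5882, P(plant 3) ≈ 0.2451
After 'flag': normaliser = 0.85·0.1667 + 0.75·0.5882 + 0.25·0.2451; P(plant 1) ≈ 0.2199, P(plant 2) ≈ 0.6849, P(plant 3) ≈ 0.0951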